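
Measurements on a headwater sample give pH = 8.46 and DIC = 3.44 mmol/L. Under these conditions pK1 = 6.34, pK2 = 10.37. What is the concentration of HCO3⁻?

α₁ = 1 / (1 + [H⁺]/K1 + K2/[H⁺]) = 1 / (1 + 10^-2.12 + 10^-1.91)
   = 1 / (1 + 0.0075858 + 0.012303) = 1/1.0199 = 0.9805
[HCO3⁻] = α₁ × DIC = 0.9805 × 3.44 = 3.37 mmol/L

[HCO3⁻] = 3.37 mmol/L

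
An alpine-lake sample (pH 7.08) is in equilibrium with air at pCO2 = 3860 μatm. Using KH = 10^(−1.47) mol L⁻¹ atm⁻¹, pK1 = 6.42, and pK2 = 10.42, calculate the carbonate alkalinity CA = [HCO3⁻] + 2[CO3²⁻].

CA = 0.598 mmol/L

[CO2*] = KH · pCO2 = 10^(−1.47) × 3860×10^-6 = 1.308×10^-4 mol/L
α₀ = 1/(1 + K1/[H⁺] + K1K2/[H⁺]²) = 1/(1 + 10^+0.66 + 10^-2.68) = 0.1794
DIC = [CO2*]/α₀ = 1.308×10^-4 / 0.1794 = 0.7289 mmol/L
CA = (α₁ + 2α₂)·DIC = (0.8202 + 2×0.0003749) × 0.7289 = 0.598 mmol/L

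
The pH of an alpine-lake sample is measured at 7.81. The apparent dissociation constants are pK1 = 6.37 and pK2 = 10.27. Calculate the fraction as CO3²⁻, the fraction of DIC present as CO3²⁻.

α₂ = 0.00333

α₂ = 1 / (1 + [H⁺]/K2 + [H⁺]²/(K1K2)) = 1 / (1 + 10^+2.46 + 10^+1.02)
   = 1 / (1 + 288.40 + 10.471) = 1/299.87 = 0.003335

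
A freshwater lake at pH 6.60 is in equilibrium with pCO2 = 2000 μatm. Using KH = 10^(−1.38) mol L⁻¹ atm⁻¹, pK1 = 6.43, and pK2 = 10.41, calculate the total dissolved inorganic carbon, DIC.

DIC = 0.207 mmol/L

[CO2*] = KH · pCO2 = 10^(−1.38) × 2000×10^-6 = 8.337×10^-5 mol/L
α₀ = 1/(1 + K1/[H⁺] + K1K2/[H⁺]²) = 1/(1 + 10^+0.17 + 10^-3.64) = 0.4033
DIC = [CO2*]/α₀ = 8.337×10^-5 / 0.4033 = 0.207 mmol/L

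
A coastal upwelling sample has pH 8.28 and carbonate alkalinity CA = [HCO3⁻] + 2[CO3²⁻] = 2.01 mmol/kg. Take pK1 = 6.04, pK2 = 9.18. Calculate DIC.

CA = [HCO3⁻] + 2[CO3²⁻] = (α₁ + 2α₂)·DIC
At pH 8.28: [H⁺]/K1 = 10^-2.24 = 0.0057544, K2/[H⁺] = 10^-0.90 = 0.12589
α₁ = 1/(1 + 0.0057544 + 0.12589) = 1/1.1316 = 0.8837; α₂ = α₁·K2/[H⁺] = 0.1112
α₁ + 2α₂ = 1.1062
DIC = CA / (α₁ + 2α₂) = 2.01 / 1.1062 = 1.82 mmol/kg

DIC = 1.82 mmol/kg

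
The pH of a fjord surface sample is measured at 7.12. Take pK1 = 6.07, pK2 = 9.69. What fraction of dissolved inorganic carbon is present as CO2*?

α₀ = 0.0816

α₀ = 1 / (1 + K1/[H⁺] + K1K2/[H⁺]²) = 1 / (1 + 10^+1.05 + 10^-1.52)
   = 1 / (1 + 11.220 + 0.030200) = 1/12.250 = 0.08163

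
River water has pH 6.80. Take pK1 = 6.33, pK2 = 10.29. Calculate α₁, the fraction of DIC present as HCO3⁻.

α₁ = 1 / (1 + [H⁺]/K1 + K2/[H⁺]) = 1 / (1 + 10^-0.47 + 10^-3.49)
   = 1 / (1 + 0.33884 + 0.00032359) = 1/1.3392 = 0.7467

α₁ = 0.747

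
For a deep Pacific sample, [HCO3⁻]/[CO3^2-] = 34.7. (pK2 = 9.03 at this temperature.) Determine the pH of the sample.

From K2 = [H⁺][CO3^2-]/[HCO3⁻]:  pH = pK2 − log₁₀([HCO3⁻]/[CO3^2-])
log₁₀(34.7) = +1.540
pH = 9.03 − (+1.540) = 7.49

pH = 7.49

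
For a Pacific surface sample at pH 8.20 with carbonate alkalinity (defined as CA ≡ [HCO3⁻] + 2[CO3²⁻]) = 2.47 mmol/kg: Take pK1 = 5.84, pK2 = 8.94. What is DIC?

DIC = 2.15 mmol/kg

CA = [HCO3⁻] + 2[CO3²⁻] = (α₁ + 2α₂)·DIC
At pH 8.20: [H⁺]/K1 = 10^-2.36 = 0.0043652, K2/[H⁺] = 10^-0.74 = 0.18197
α₁ = 1/(1 + 0.0043652 + 0.18197) = 1/1.1863 = 0.8429; α₂ = α₁·K2/[H⁺] = 0.1534
α₁ + 2α₂ = 1.1497
DIC = CA / (α₁ + 2α₂) = 2.47 / 1.1497 = 2.15 mmol/kg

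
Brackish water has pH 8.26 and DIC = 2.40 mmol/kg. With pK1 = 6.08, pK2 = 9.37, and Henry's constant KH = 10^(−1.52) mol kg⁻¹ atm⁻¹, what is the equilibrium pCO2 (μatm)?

pCO2 = 484 μatm

α₀ = 1 / (1 + K1/[H⁺] + K1K2/[H⁺]²) = 1 / (1 + 10^+2.18 + 10^+1.07)
   = 1 / (1 + 151.36 + 11.749) = 1/164.11 = 0.006094
[CO2*] = α₀ × DIC = 0.006094 × 2.40 = 0.01462 mmol/kg = 14.62 μmol/kg
pCO2 = [CO2*]/KH = 1.462×10^-5 / 3.020×10^-2 = 484 μatm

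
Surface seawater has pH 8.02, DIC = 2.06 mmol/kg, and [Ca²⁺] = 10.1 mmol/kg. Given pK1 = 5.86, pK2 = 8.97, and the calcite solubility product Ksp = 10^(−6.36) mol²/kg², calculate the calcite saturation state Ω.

Ω = 4.78

α₂ = 1 / (1 + [H⁺]/K2 + [H⁺]²/(K1K2)) = 1 / (1 + 10^+0.95 + 10^-1.21)
   = 1 / (1 + 8.9125 + 0.061660) = 1/9.9742 = 0.1003
[CO3²⁻] = α₂ × DIC = 0.1003 × 2.06 = 0.2065 mmol/kg
Ksp = 10^(−6.36) = 4.365×10^-7
Ω = [Ca²⁺][CO3²⁻]/Ksp = (10.1×10^-3)(2.065×10^-4) / 4.365×10^-7 = 4.78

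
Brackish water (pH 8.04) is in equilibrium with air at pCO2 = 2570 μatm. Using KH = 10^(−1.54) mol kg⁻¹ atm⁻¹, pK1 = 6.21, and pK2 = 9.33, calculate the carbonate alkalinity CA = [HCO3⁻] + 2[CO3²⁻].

[CO2*] = KH · pCO2 = 10^(−1.54) × 2570×10^-6 = 7.412×10^-5 mol/kg
α₀ = 1/(1 + K1/[H⁺] + K1K2/[H⁺]²) = 1/(1 + 10^+1.83 + 10^+0.54) = 0.01387
DIC = [CO2*]/α₀ = 7.412×10^-5 / 0.01387 = 5.342 mmol/kg
CA = (α₁ + 2α₂)·DIC = (0.9380 + 2×0.04811) × 5.342 = 5.53 mmol/kg

CA = 5.53 mmol/kg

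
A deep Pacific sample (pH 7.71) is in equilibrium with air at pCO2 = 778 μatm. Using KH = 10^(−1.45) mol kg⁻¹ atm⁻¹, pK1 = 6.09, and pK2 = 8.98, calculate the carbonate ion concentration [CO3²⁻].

[CO2*] = KH · pCO2 = 10^(−1.45) × 778×10^-6 = 2.760×10^-5 mol/kg
α₀ = 1/(1 + K1/[H⁺] + K1K2/[H⁺]²) = 1/(1 + 10^+1.62 + 10^+0.35) = 0.02226
DIC = [CO2*]/α₀ = 2.760×10^-5 / 0.02226 = 1.240 mmol/kg
[CO3²⁻] = α₂·DIC; α₂ = 0.04983, so [CO3²⁻] = 0.04983 × 1.240 = 0.0618 mmol/kg

[CO3²⁻] = 0.0618 mmol/kg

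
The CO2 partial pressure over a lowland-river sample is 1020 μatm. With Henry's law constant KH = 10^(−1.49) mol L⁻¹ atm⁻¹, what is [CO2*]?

[CO2*] = 33.0 μmol/L

KH = 10^(−1.49) = 3.236×10^-2 mol L⁻¹ atm⁻¹
[CO2*] = KH · pCO2 = 3.236×10^-2 × 1020×10^-6 atm = 3.30×10^-5 mol/L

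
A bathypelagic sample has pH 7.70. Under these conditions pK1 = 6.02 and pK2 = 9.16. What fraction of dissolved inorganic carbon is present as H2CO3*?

α₀ = 0.0198

α₀ = 1 / (1 + K1/[H⁺] + K1K2/[H⁺]²) = 1 / (1 + 10^+1.68 + 10^+0.22)
   = 1 / (1 + 47.863 + 1.6596) = 1/50.523 = 0.01979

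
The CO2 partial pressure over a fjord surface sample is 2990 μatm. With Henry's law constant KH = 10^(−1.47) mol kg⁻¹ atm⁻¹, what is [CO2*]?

[CO2*] = 101 μmol/kg

KH = 10^(−1.47) = 3.388×10^-2 mol kg⁻¹ atm⁻¹
[CO2*] = KH · pCO2 = 3.388×10^-2 × 2990×10^-6 atm = 1.01×10^-4 mol/kg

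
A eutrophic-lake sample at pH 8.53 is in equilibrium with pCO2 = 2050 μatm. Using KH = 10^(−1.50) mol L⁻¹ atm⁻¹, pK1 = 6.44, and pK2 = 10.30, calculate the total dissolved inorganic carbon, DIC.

DIC = 8.18 mmol/L

[CO2*] = KH · pCO2 = 10^(−1.50) × 2050×10^-6 = 6.483×10^-5 mol/L
α₀ = 1/(1 + K1/[H⁺] + K1K2/[H⁺]²) = 1/(1 + 10^+2.09 + 10^+0.32) = 0.007929
DIC = [CO2*]/α₀ = 6.483×10^-5 / 0.007929 = 8.18 mmol/L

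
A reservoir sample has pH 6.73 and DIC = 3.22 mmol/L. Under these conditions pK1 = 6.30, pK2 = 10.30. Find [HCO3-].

α₁ = 1 / (1 + [H⁺]/K1 + K2/[H⁺]) = 1 / (1 + 10^-0.43 + 10^-3.57)
   = 1 / (1 + 0.37154 + 0.00026915) = 1/1.3718 = 0.7290
[HCO3⁻] = α₁ × DIC = 0.7290 × 3.22 = 2.35 mmol/L

[HCO3⁻] = 2.35 mmol/L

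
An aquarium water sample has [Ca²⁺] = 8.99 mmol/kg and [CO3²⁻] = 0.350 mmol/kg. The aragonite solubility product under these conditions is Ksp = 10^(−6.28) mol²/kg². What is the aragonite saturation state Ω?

Ω = 6.00

Ksp = 10^(−6.28) = 5.248×10^-7
Ω = [Ca²⁺][CO3²⁻]/Ksp = (8.99×10^-3)(0.350×10^-3) / 5.248×10^-7 = 6.00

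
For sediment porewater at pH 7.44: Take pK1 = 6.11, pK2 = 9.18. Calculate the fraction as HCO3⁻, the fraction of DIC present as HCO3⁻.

α₁ = 1 / (1 + [H⁺]/K1 + K2/[H⁺]) = 1 / (1 + 10^-1.33 + 10^-1.74)
   = 1 / (1 + 0.046774 + 0.018197) = 1/1.0650 = 0.9390

α₁ = 0.939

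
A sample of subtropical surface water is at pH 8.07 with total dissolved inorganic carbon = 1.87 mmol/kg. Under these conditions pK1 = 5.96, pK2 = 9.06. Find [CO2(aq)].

[CO2*] = 13.1 μmol/kg

α₀ = 1 / (1 + K1/[H⁺] + K1K2/[H⁺]²) = 1 / (1 + 10^+2.11 + 10^+1.12)
   = 1 / (1 + 128.82 + 13.183) = 1/143.01 = 0.006993
[CO2*] = α₀ × DIC = 0.006993 × 1.87 = 0.0131 mmol/kg = 13.1 μmol/kg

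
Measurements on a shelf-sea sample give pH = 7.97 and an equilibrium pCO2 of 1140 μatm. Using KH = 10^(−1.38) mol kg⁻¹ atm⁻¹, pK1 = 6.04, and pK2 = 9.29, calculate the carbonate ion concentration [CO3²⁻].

[CO3²⁻] = 0.194 mmol/kg

[CO2*] = KH · pCO2 = 10^(−1.38) × 1140×10^-6 = 4.752×10^-5 mol/kg
α₀ = 1/(1 + K1/[H⁺] + K1K2/[H⁺]²) = 1/(1 + 10^+1.93 + 10^+0.61) = 0.01109
DIC = [CO2*]/α₀ = 4.752×10^-5 / 0.01109 = 4.286 mmol/kg
[CO3²⁻] = α₂·DIC; α₂ = 0.04517, so [CO3²⁻] = 0.04517 × 4.286 = 0.194 mmol/kg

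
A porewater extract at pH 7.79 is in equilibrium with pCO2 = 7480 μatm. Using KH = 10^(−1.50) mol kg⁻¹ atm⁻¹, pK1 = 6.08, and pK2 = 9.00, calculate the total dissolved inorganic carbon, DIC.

DIC = 13.1 mmol/kg

[CO2*] = KH · pCO2 = 10^(−1.50) × 7480×10^-6 = 2.365×10^-4 mol/kg
α₀ = 1/(1 + K1/[H⁺] + K1K2/[H⁺]²) = 1/(1 + 10^+1.71 + 10^+0.50) = 0.01803
DIC = [CO2*]/α₀ = 2.365×10^-4 / 0.01803 = 13.1 mmol/kg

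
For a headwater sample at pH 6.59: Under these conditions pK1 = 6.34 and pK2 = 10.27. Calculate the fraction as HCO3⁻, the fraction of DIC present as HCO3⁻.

α₁ = 0.640

α₁ = 1 / (1 + [H⁺]/K1 + K2/[H⁺]) = 1 / (1 + 10^-0.25 + 10^-3.68)
   = 1 / (1 + 0.56234 + 0.00020893) = 1/1.5626 = 0.6400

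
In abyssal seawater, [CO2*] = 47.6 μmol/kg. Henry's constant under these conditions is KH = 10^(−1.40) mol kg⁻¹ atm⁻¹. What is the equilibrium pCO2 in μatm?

KH = 10^(−1.40) = 3.981×10^-2 mol kg⁻¹ atm⁻¹
pCO2 = [CO2*]/KH = 47.6×10^-6 / 3.981×10^-2 = 1.20×10^-3 atm = 1200 μatm

pCO2 = 1200 μatm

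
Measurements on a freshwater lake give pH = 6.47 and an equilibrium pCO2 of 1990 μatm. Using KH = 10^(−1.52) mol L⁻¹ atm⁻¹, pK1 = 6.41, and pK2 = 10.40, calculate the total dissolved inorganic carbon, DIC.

[CO2*] = KH · pCO2 = 10^(−1.52) × 1990×10^-6 = 6.010×10^-5 mol/L
α₀ = 1/(1 + K1/[H⁺] + K1K2/[H⁺]²) = 1/(1 + 10^+0.06 + 10^-3.87) = 0.4655
DIC = [CO2*]/α₀ = 6.010×10^-5 / 0.4655 = 0.129 mmol/L

DIC = 0.129 mmol/L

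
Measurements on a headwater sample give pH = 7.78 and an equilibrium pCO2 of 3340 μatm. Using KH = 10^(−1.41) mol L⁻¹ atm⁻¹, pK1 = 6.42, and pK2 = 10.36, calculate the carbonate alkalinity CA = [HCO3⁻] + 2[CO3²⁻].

[CO2*] = KH · pCO2 = 10^(−1.41) × 3340×10^-6 = 1.299×10^-4 mol/L
α₀ = 1/(1 + K1/[H⁺] + K1K2/[H⁺]²) = 1/(1 + 10^+1.36 + 10^-1.22) = 0.04172
DIC = [CO2*]/α₀ = 1.299×10^-4 / 0.04172 = 3.115 mmol/L
CA = (α₁ + 2α₂)·DIC = (0.9558 + 2×0.002514) × 3.115 = 2.99 mmol/L

CA = 2.99 mmol/L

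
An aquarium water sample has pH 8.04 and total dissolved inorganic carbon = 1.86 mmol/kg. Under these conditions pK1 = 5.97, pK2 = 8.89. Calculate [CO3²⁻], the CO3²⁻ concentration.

α₂ = 1 / (1 + [H⁺]/K2 + [H⁺]²/(K1K2)) = 1 / (1 + 10^+0.85 + 10^-1.22)
   = 1 / (1 + 7.0795 + 0.060256) = 1/8.1397 = 0.1229
[CO3²⁻] = α₂ × DIC = 0.1229 × 1.86 = 0.229 mmol/kg

[CO3²⁻] = 0.229 mmol/kg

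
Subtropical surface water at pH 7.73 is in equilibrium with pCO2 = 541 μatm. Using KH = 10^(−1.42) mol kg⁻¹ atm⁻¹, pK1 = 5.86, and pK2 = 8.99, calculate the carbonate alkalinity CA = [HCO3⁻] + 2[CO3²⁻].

CA = 1.69 mmol/kg

[CO2*] = KH · pCO2 = 10^(−1.42) × 541×10^-6 = 2.057×10^-5 mol/kg
α₀ = 1/(1 + K1/[H⁺] + K1K2/[H⁺]²) = 1/(1 + 10^+1.87 + 10^+0.61) = 0.01263
DIC = [CO2*]/α₀ = 2.057×10^-5 / 0.01263 = 1.629 mmol/kg
CA = (α₁ + 2α₂)·DIC = (0.9359 + 2×0.05143) × 1.629 = 1.69 mmol/kg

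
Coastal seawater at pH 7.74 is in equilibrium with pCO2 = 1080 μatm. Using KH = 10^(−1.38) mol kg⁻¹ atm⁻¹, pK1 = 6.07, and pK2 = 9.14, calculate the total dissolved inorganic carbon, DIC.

[CO2*] = KH · pCO2 = 10^(−1.38) × 1080×10^-6 = 4.502×10^-5 mol/kg
α₀ = 1/(1 + K1/[H⁺] + K1K2/[H⁺]²) = 1/(1 + 10^+1.67 + 10^+0.27) = 0.02015
DIC = [CO2*]/α₀ = 4.502×10^-5 / 0.02015 = 2.23 mmol/kg

DIC = 2.23 mmol/kg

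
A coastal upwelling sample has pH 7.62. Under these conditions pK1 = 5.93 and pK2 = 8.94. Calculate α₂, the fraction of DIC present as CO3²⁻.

α₂ = 1 / (1 + [H⁺]/K2 + [H⁺]²/(K1K2)) = 1 / (1 + 10^+1.32 + 10^-0.37)
   = 1 / (1 + 20.893 + 0.42658) = 1/22.320 = 0.04480

α₂ = 0.0448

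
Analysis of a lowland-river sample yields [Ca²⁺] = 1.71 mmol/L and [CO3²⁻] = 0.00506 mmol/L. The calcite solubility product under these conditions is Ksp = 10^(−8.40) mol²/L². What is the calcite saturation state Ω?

Ksp = 10^(−8.40) = 3.981×10^-9
Ω = [Ca²⁺][CO3²⁻]/Ksp = (1.71×10^-3)(0.00506×10^-3) / 3.981×10^-9 = 2.17

Ω = 2.17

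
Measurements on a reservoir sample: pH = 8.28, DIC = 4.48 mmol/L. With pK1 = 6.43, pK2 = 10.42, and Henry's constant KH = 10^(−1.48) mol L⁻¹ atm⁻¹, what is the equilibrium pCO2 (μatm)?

pCO2 = 1870 μatm

α₀ = 1 / (1 + K1/[H⁺] + K1K2/[H⁺]²) = 1 / (1 + 10^+1.85 + 10^-0.29)
   = 1 / (1 + 70.795 + 0.51286) = 1/72.307 = 0.01383
[CO2*] = α₀ × DIC = 0.01383 × 4.48 = 0.06196 mmol/L
pCO2 = [CO2*]/KH = 6.196×10^-5 / 3.311×10^-2 = 1870 μatm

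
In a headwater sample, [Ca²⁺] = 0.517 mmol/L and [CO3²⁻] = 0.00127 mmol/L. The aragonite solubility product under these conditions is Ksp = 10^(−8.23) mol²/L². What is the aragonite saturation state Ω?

Ω = 0.112

Ksp = 10^(−8.23) = 5.888×10^-9
Ω = [Ca²⁺][CO3²⁻]/Ksp = (0.517×10^-3)(0.00127×10^-3) / 5.888×10^-9 = 0.112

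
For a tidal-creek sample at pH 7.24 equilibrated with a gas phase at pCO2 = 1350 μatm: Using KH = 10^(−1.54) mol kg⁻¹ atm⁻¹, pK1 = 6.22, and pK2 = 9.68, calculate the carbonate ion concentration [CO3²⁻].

[CO3²⁻] = 1.48 μmol/kg

[CO2*] = KH · pCO2 = 10^(−1.54) × 1350×10^-6 = 3.893×10^-5 mol/kg
α₀ = 1/(1 + K1/[H⁺] + K1K2/[H⁺]²) = 1/(1 + 10^+1.02 + 10^-1.42) = 0.08689
DIC = [CO2*]/α₀ = 3.893×10^-5 / 0.08689 = 0.4481 mmol/kg
[CO3²⁻] = α₂·DIC; α₂ = 0.003303, so [CO3²⁻] = 0.003303 × 0.4481 = 0.00148 mmol/kg = 1.48 μmol/kg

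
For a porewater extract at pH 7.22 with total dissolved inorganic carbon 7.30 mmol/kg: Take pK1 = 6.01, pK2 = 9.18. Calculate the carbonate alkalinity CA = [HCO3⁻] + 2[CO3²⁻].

CA = [HCO3⁻] + 2[CO3²⁻] = (α₁ + 2α₂)·DIC
At pH 7.22: [H⁺]/K1 = 10^-1.21 = 0.061660, K2/[H⁺] = 10^-1.96 = 0.010965
α₁ = 1/(1 + 0.061660 + 0.010965) = 1/1.0726 = 0.9323; α₂ = α₁·K2/[H⁺] = 0.01022
α₁ + 2α₂ = 0.9527
CA = 0.9527 × 7.30 = 6.95 mmol/kg

CA = 6.95 mmol/kg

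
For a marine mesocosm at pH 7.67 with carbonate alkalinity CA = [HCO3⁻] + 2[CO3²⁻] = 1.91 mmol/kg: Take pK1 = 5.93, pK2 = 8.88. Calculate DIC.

CA = [HCO3⁻] + 2[CO3²⁻] = (α₁ + 2α₂)·DIC
At pH 7.67: [H⁺]/K1 = 10^-1.74 = 0.018197, K2/[H⁺] = 10^-1.21 = 0.061660
α₁ = 1/(1 + 0.018197 + 0.061660) = 1/1.0799 = 0.9260; α₂ = α₁·K2/[H⁺] = 0.05710
α₁ + 2α₂ = 1.0402
DIC = CA / (α₁ + 2α₂) = 1.91 / 1.0402 = 1.84 mmol/kg

DIC = 1.84 mmol/kg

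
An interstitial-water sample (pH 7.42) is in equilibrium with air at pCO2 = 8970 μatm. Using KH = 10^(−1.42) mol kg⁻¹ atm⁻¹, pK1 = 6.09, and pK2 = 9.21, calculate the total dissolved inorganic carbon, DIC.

[CO2*] = KH · pCO2 = 10^(−1.42) × 8970×10^-6 = 3.410×10^-4 mol/kg
α₀ = 1/(1 + K1/[H⁺] + K1K2/[H⁺]²) = 1/(1 + 10^+1.33 + 10^-0.46) = 0.04400
DIC = [CO2*]/α₀ = 3.410×10^-4 / 0.04400 = 7.75 mmol/kg

DIC = 7.75 mmol/kg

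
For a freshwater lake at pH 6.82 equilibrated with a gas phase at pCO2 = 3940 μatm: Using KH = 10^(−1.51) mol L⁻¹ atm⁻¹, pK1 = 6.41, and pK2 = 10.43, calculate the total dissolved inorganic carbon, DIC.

DIC = 0.435 mmol/L

[CO2*] = KH · pCO2 = 10^(−1.51) × 3940×10^-6 = 1.218×10^-4 mol/L
α₀ = 1/(1 + K1/[H⁺] + K1K2/[H⁺]²) = 1/(1 + 10^+0.41 + 10^-3.20) = 0.2800
DIC = [CO2*]/α₀ = 1.218×10^-4 / 0.2800 = 0.435 mmol/L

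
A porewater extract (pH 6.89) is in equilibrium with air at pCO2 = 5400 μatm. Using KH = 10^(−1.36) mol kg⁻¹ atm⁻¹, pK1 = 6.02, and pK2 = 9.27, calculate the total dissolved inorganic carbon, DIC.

DIC = 1.99 mmol/kg

[CO2*] = KH · pCO2 = 10^(−1.36) × 5400×10^-6 = 2.357×10^-4 mol/kg
α₀ = 1/(1 + K1/[H⁺] + K1K2/[H⁺]²) = 1/(1 + 10^+0.87 + 10^-1.51) = 0.1184
DIC = [CO2*]/α₀ = 2.357×10^-4 / 0.1184 = 1.99 mmol/kg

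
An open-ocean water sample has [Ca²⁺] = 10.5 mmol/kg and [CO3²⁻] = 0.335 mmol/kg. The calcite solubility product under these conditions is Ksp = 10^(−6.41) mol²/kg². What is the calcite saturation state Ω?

Ksp = 10^(−6.41) = 3.890×10^-7
Ω = [Ca²⁺][CO3²⁻]/Ksp = (10.5×10^-3)(0.335×10^-3) / 3.890×10^-7 = 9.04

Ω = 9.04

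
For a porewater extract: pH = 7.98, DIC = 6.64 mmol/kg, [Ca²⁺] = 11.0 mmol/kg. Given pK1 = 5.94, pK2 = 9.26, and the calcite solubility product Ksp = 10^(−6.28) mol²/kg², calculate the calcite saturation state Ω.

α₂ = 1 / (1 + [H⁺]/K2 + [H⁺]²/(K1K2)) = 1 / (1 + 10^+1.28 + 10^-0.76)
   = 1 / (1 + 19.055 + 0.17378) = 1/20.228 = 0.04944
[CO3²⁻] = α₂ × DIC = 0.04944 × 6.64 = 0.3283 mmol/kg
Ksp = 10^(−6.28) = 5.248×10^-7
Ω = [Ca²⁺][CO3²⁻]/Ksp = (11.0×10^-3)(3.283×10^-4) / 5.248×10^-7 = 6.88

Ω = 6.88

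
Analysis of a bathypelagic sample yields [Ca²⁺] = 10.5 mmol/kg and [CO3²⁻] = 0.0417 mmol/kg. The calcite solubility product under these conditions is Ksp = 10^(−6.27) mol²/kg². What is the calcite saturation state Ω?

Ω = 0.815

Ksp = 10^(−6.27) = 5.370×10^-7
Ω = [Ca²⁺][CO3²⁻]/Ksp = (10.5×10^-3)(0.0417×10^-3) / 5.370×10^-7 = 0.815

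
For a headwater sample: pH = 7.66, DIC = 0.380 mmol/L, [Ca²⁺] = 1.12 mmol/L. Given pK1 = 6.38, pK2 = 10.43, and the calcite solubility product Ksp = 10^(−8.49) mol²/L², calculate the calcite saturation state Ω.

Ω = 0.212

α₂ = 1 / (1 + [H⁺]/K2 + [H⁺]²/(K1K2)) = 1 / (1 + 10^+2.77 + 10^+1.49)
   = 1 / (1 + 588.84 + 30.903) = 1/620.75 = 0.001611
[CO3²⁻] = α₂ × DIC = 0.001611 × 0.380 = 0.0006122 mmol/L = 0.6122 μmol/L
Ksp = 10^(−8.49) = 3.236×10^-9
Ω = [Ca²⁺][CO3²⁻]/Ksp = (1.12×10^-3)(6.122×10^-7) / 3.236×10^-9 = 0.212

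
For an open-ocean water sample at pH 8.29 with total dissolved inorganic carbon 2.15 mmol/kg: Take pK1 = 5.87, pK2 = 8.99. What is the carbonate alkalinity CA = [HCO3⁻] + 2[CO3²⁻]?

CA = 2.50 mmol/kg

CA = [HCO3⁻] + 2[CO3²⁻] = (α₁ + 2α₂)·DIC
At pH 8.29: [H⁺]/K1 = 10^-2.42 = 0.0038019, K2/[H⁺] = 10^-0.70 = 0.19953
α₁ = 1/(1 + 0.0038019 + 0.19953) = 1/1.2033 = 0.8310; α₂ = α₁·K2/[H⁺] = 0.1658
α₁ + 2α₂ = 1.1627
CA = 1.1627 × 2.15 = 2.50 mmol/kg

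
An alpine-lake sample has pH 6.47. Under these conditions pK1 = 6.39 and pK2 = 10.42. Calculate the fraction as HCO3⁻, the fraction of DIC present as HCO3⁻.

α₁ = 1 / (1 + [H⁺]/K1 + K2/[H⁺]) = 1 / (1 + 10^-0.08 + 10^-3.95)
   = 1 / (1 + 0.83176 + 0.00011220) = 1/1.8319 = 0.5459

α₁ = 0.546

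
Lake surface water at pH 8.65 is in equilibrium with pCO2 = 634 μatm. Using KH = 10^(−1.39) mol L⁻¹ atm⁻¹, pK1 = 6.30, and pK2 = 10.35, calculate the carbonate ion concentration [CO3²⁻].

[CO2*] = KH · pCO2 = 10^(−1.39) × 634×10^-6 = 2.583×10^-5 mol/L
α₀ = 1/(1 + K1/[H⁺] + K1K2/[H⁺]²) = 1/(1 + 10^+2.35 + 10^+0.65) = 0.004360
DIC = [CO2*]/α₀ = 2.583×10^-5 / 0.004360 = 5.923 mmol/L
[CO3²⁻] = α₂·DIC; α₂ = 0.01948, so [CO3²⁻] = 0.01948 × 5.923 = 0.115 mmol/L

[CO3²⁻] = 0.115 mmol/L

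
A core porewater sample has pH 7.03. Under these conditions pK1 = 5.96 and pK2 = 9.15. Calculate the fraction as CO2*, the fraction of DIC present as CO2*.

α₀ = 1 / (1 + K1/[H⁺] + K1K2/[H⁺]²) = 1 / (1 + 10^+1.07 + 10^-1.05)
   = 1 / (1 + 11.749 + 0.089125) = 1/12.838 = 0.07789

α₀ = 0.0779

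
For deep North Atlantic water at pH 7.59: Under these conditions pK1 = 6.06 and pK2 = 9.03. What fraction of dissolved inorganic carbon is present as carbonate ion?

α₂ = 1 / (1 + [H⁺]/K2 + [H⁺]²/(K1K2)) = 1 / (1 + 10^+1.44 + 10^-0.09)
   = 1 / (1 + 27.542 + 0.81283) = 1/29.355 = 0.03407

α₂ = 0.0341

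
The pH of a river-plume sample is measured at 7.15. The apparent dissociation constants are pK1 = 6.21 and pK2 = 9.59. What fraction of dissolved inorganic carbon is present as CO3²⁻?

α₂ = 0.00325

α₂ = 1 / (1 + [H⁺]/K2 + [H⁺]²/(K1K2)) = 1 / (1 + 10^+2.44 + 10^+1.50)
   = 1 / (1 + 275.42 + 31.623) = 1/308.05 = 0.003246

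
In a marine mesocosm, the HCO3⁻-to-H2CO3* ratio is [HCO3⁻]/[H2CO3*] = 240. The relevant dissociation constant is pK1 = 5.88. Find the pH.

From K1 = [H⁺][HCO3⁻]/[H2CO3*]:  pH = pK1 + log₁₀([HCO3⁻]/[H2CO3*])
log₁₀(240) = +2.380
pH = 5.88 + (+2.380) = 8.26

pH = 8.26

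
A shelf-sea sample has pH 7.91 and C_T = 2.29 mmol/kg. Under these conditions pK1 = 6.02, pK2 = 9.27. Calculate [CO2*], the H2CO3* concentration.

α₀ = 1 / (1 + K1/[H⁺] + K1K2/[H⁺]²) = 1 / (1 + 10^+1.89 + 10^+0.53)
   = 1 / (1 + 77.625 + 3.3884) = 1/82.013 = 0.01219
[CO2*] = α₀ × DIC = 0.01219 × 2.29 = 0.0279 mmol/kg

[CO2*] = 0.0279 mmol/kg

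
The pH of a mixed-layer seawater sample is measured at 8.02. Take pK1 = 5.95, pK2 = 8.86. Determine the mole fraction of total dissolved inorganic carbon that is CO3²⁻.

α₂ = 1 / (1 + [H⁺]/K2 + [H⁺]²/(K1K2)) = 1 / (1 + 10^+0.84 + 10^-1.23)
   = 1 / (1 + 6.9183 + 0.058884) = 1/7.9772 = 0.1254

α₂ = 0.125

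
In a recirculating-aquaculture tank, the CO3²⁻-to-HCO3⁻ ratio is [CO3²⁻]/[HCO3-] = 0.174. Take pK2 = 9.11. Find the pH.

From K2 = [H⁺][CO3²⁻]/[HCO3-]:  pH = pK2 + log₁₀([CO3²⁻]/[HCO3-])
log₁₀(0.174) = -0.759
pH = 9.11 + (-0.759) = 8.35

pH = 8.35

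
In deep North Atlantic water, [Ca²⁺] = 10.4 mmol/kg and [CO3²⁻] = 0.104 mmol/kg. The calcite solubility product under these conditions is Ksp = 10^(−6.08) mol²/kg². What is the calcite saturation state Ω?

Ω = 1.30

Ksp = 10^(−6.08) = 8.318×10^-7
Ω = [Ca²⁺][CO3²⁻]/Ksp = (10.4×10^-3)(0.104×10^-3) / 8.318×10^-7 = 1.30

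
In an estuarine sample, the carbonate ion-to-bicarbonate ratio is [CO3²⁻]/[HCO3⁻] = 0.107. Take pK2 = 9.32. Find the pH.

pH = 8.35

From K2 = [H⁺][CO3²⁻]/[HCO3⁻]:  pH = pK2 + log₁₀([CO3²⁻]/[HCO3⁻])
log₁₀(0.107) = -0.971
pH = 9.32 + (-0.971) = 8.35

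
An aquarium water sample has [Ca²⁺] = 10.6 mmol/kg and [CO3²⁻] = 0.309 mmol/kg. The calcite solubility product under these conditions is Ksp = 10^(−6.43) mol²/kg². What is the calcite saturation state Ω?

Ω = 8.82

Ksp = 10^(−6.43) = 3.715×10^-7
Ω = [Ca²⁺][CO3²⁻]/Ksp = (10.6×10^-3)(0.309×10^-3) / 3.715×10^-7 = 8.82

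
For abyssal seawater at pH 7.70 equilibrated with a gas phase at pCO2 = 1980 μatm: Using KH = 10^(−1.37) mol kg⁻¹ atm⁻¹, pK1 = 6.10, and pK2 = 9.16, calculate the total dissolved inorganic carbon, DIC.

DIC = 3.56 mmol/kg

[CO2*] = KH · pCO2 = 10^(−1.37) × 1980×10^-6 = 8.446×10^-5 mol/kg
α₀ = 1/(1 + K1/[H⁺] + K1K2/[H⁺]²) = 1/(1 + 10^+1.60 + 10^+0.14) = 0.02370
DIC = [CO2*]/α₀ = 8.446×10^-5 / 0.02370 = 3.56 mmol/kg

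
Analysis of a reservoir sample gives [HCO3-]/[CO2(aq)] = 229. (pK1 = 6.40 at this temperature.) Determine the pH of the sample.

pH = 8.76

From K1 = [H⁺][HCO3-]/[CO2(aq)]:  pH = pK1 + log₁₀([HCO3-]/[CO2(aq)])
log₁₀(229) = +2.360
pH = 6.40 + (+2.360) = 8.76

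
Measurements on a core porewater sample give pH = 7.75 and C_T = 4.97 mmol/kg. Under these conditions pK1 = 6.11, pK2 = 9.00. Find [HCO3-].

[HCO3⁻] = 4.61 mmol/kg

α₁ = 1 / (1 + [H⁺]/K1 + K2/[H⁺]) = 1 / (1 + 10^-1.64 + 10^-1.25)
   = 1 / (1 + 0.022909 + 0.056234) = 1/1.0791 = 0.9267
[HCO3⁻] = α₁ × DIC = 0.9267 × 4.97 = 4.61 mmol/kg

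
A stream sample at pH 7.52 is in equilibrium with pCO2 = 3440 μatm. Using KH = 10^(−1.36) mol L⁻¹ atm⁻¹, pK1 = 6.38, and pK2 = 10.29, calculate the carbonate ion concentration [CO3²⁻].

[CO3²⁻] = 3.52 μmol/L

[CO2*] = KH · pCO2 = 10^(−1.36) × 3440×10^-6 = 1.502×10^-4 mol/L
α₀ = 1/(1 + K1/[H⁺] + K1K2/[H⁺]²) = 1/(1 + 10^+1.14 + 10^-1.63) = 0.06744
DIC = [CO2*]/α₀ = 1.502×10^-4 / 0.06744 = 2.226 mmol/L
[CO3²⁻] = α₂·DIC; α₂ = 0.001581, so [CO3²⁻] = 0.001581 × 2.226 = 0.00352 mmol/L = 3.52 μmol/L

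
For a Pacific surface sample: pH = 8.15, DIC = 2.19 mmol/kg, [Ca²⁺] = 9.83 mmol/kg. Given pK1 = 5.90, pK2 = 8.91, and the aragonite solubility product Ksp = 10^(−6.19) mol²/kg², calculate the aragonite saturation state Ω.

Ω = 4.91

α₂ = 1 / (1 + [H⁺]/K2 + [H⁺]²/(K1K2)) = 1 / (1 + 10^+0.76 + 10^-1.49)
   = 1 / (1 + 5.7544 + 0.032359) = 1/6.7868 = 0.1473
[CO3²⁻] = α₂ × DIC = 0.1473 × 2.19 = 0.3227 mmol/kg
Ksp = 10^(−6.19) = 6.457×10^-7
Ω = [Ca²⁺][CO3²⁻]/Ksp = (9.83×10^-3)(3.227×10^-4) / 6.457×10^-7 = 4.91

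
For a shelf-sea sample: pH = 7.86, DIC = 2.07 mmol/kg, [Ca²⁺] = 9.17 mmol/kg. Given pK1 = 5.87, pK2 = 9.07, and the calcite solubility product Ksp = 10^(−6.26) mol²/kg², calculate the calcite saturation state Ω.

Ω = 1.99

α₂ = 1 / (1 + [H⁺]/K2 + [H⁺]²/(K1K2)) = 1 / (1 + 10^+1.21 + 10^-0.78)
   = 1 / (1 + 16.218 + 0.16596) = 1/17.384 = 0.05752
[CO3²⁻] = α₂ × DIC = 0.05752 × 2.07 = 0.1191 mmol/kg
Ksp = 10^(−6.26) = 5.495×10^-7
Ω = [Ca²⁺][CO3²⁻]/Ksp = (9.17×10^-3)(1.191×10^-4) / 5.495×10^-7 = 1.99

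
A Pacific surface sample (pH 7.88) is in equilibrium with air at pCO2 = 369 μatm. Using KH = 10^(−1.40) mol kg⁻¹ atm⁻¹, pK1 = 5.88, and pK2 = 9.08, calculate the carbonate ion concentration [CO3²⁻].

[CO2*] = KH · pCO2 = 10^(−1.40) × 369×10^-6 = 1.469×10^-5 mol/kg
α₀ = 1/(1 + K1/[H⁺] + K1K2/[H⁺]²) = 1/(1 + 10^+2.00 + 10^+0.80) = 0.009319
DIC = [CO2*]/α₀ = 1.469×10^-5 / 0.009319 = 1.576 mmol/kg
[CO3²⁻] = α₂·DIC; α₂ = 0.05880, so [CO3²⁻] = 0.05880 × 1.576 = 0.0927 mmol/kg

[CO3²⁻] = 0.0927 mmol/kg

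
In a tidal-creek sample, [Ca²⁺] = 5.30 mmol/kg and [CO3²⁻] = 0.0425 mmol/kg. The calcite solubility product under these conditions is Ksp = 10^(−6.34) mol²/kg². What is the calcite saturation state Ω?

Ω = 0.493

Ksp = 10^(−6.34) = 4.571×10^-7
Ω = [Ca²⁺][CO3²⁻]/Ksp = (5.30×10^-3)(0.0425×10^-3) / 4.571×10^-7 = 0.493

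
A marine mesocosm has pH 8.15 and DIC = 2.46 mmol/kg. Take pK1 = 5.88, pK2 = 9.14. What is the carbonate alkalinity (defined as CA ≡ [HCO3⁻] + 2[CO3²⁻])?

CA = [HCO3⁻] + 2[CO3²⁻] = (α₁ + 2α₂)·DIC
At pH 8.15: [H⁺]/K1 = 10^-2.27 = 0.0053703, K2/[H⁺] = 10^-0.99 = 0.10233
α₁ = 1/(1 + 0.0053703 + 0.10233) = 1/1.1077 = 0.9028; α₂ = α₁·K2/[H⁺] = 0.09238
α₁ + 2α₂ = 1.0875
CA = 1.0875 × 2.46 = 2.68 mmol/kg

CA = 2.68 mmol/kg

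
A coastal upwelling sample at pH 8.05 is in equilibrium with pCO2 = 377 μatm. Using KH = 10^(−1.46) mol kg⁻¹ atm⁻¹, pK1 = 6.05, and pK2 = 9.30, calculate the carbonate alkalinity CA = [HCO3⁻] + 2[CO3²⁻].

CA = 1.45 mmol/kg

[CO2*] = KH · pCO2 = 10^(−1.46) × 377×10^-6 = 1.307×10^-5 mol/kg
α₀ = 1/(1 + K1/[H⁺] + K1K2/[H⁺]²) = 1/(1 + 10^+2.00 + 10^+0.75) = 0.009379
DIC = [CO2*]/α₀ = 1.307×10^-5 / 0.009379 = 1.394 mmol/kg
CA = (α₁ + 2α₂)·DIC = (0.9379 + 2×0.05274) × 1.394 = 1.45 mmol/kg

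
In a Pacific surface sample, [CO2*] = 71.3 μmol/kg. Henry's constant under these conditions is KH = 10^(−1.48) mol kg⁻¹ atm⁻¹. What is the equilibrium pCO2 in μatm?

KH = 10^(−1.48) = 3.311×10^-2 mol kg⁻¹ atm⁻¹
pCO2 = [CO2*]/KH = 71.3×10^-6 / 3.311×10^-2 = 2.15×10^-3 atm = 2150 μatm

pCO2 = 2150 μatm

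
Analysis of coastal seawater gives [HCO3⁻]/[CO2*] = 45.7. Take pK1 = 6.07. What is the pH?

From K1 = [H⁺][HCO3⁻]/[CO2*]:  pH = pK1 + log₁₀([HCO3⁻]/[CO2*])
log₁₀(45.7) = +1.660
pH = 6.07 + (+1.660) = 7.73

pH = 7.73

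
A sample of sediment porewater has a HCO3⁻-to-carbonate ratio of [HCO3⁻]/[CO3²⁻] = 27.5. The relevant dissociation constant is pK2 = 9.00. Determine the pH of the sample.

pH = 7.56

From K2 = [H⁺][CO3²⁻]/[HCO3⁻]:  pH = pK2 − log₁₀([HCO3⁻]/[CO3²⁻])
log₁₀(27.5) = +1.439
pH = 9.00 − (+1.439) = 7.56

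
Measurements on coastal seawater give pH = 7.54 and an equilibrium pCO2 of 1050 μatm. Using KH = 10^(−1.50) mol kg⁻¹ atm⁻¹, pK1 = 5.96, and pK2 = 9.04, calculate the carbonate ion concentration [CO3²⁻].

[CO3²⁻] = 0.0399 mmol/kg

[CO2*] = KH · pCO2 = 10^(−1.50) × 1050×10^-6 = 3.320×10^-5 mol/kg
α₀ = 1/(1 + K1/[H⁺] + K1K2/[H⁺]²) = 1/(1 + 10^+1.58 + 10^+0.08) = 0.02486
DIC = [CO2*]/α₀ = 3.320×10^-5 / 0.02486 = 1.336 mmol/kg
[CO3²⁻] = α₂·DIC; α₂ = 0.02989, so [CO3²⁻] = 0.02989 × 1.336 = 0.0399 mmol/kg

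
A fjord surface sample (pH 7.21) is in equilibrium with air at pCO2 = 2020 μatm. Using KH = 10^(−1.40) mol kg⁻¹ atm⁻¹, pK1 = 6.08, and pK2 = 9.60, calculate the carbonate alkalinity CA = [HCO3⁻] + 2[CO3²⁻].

[CO2*] = KH · pCO2 = 10^(−1.40) × 2020×10^-6 = 8.042×10^-5 mol/kg
α₀ = 1/(1 + K1/[H⁺] + K1K2/[H⁺]²) = 1/(1 + 10^+1.13 + 10^-1.26) = 0.06875
DIC = [CO2*]/α₀ = 8.042×10^-5 / 0.06875 = 1.170 mmol/kg
CA = (α₁ + 2α₂)·DIC = (0.9275 + 2×0.003778) × 1.170 = 1.09 mmol/kg

CA = 1.09 mmol/kg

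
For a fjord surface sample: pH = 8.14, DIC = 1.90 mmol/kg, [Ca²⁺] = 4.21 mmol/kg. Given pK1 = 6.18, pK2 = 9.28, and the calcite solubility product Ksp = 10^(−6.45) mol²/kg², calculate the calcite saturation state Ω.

Ω = 1.51

α₂ = 1 / (1 + [H⁺]/K2 + [H⁺]²/(K1K2)) = 1 / (1 + 10^+1.14 + 10^-0.82)
   = 1 / (1 + 13.804 + 0.15136) = 1/14.955 = 0.06687
[CO3²⁻] = α₂ × DIC = 0.06687 × 1.90 = 0.1270 mmol/kg
Ksp = 10^(−6.45) = 3.548×10^-7
Ω = [Ca²⁺][CO3²⁻]/Ksp = (4.21×10^-3)(1.270×10^-4) / 3.548×10^-7 = 1.51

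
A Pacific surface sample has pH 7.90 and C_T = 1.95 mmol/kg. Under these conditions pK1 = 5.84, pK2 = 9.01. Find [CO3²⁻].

α₂ = 1 / (1 + [H⁺]/K2 + [H⁺]²/(K1K2)) = 1 / (1 + 10^+1.11 + 10^-0.95)
   = 1 / (1 + 12.882 + 0.11220) = 1/13.995 = 0.07146
[CO3²⁻] = α₂ × DIC = 0.07146 × 1.95 = 0.139 mmol/kg

[CO3²⁻] = 0.139 mmol/kg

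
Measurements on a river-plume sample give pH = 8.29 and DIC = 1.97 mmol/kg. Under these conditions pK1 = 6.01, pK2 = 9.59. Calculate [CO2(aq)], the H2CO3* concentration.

α₀ = 1 / (1 + K1/[H⁺] + K1K2/[H⁺]²) = 1 / (1 + 10^+2.28 + 10^+0.98)
   = 1 / (1 + 190.55 + 9.5499) = 1/201.10 = 0.004973
[CO2*] = α₀ × DIC = 0.004973 × 1.97 = 0.00980 mmol/kg = 9.80 μmol/kg

[CO2*] = 9.80 μmol/kg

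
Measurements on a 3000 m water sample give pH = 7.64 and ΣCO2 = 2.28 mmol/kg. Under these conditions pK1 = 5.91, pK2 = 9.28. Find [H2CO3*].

[CO2*] = 0.0408 mmol/kg

α₀ = 1 / (1 + K1/[H⁺] + K1K2/[H⁺]²) = 1 / (1 + 10^+1.73 + 10^+0.09)
   = 1 / (1 + 53.703 + 1.2303) = 1/55.933 = 0.01788
[CO2*] = α₀ × DIC = 0.01788 × 2.28 = 0.0408 mmol/kg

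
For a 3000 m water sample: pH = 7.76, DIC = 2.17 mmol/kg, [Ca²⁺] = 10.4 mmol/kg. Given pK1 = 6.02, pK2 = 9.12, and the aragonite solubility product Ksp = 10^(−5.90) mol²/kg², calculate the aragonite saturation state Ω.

α₂ = 1 / (1 + [H⁺]/K2 + [H⁺]²/(K1K2)) = 1 / (1 + 10^+1.36 + 10^-0.38)
   = 1 / (1 + 22.909 + 0.41687) = 1/24.326 = 0.04111
[CO3²⁻] = α₂ × DIC = 0.04111 × 2.17 = 0.08921 mmol/kg
Ksp = 10^(−5.90) = 1.259×10^-6
Ω = [Ca²⁺][CO3²⁻]/Ksp = (10.4×10^-3)(8.921×10^-5) / 1.259×10^-6 = 0.737

Ω = 0.737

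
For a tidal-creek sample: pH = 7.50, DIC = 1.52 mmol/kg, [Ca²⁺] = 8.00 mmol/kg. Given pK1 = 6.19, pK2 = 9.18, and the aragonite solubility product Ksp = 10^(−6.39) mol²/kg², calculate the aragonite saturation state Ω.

α₂ = 1 / (1 + [H⁺]/K2 + [H⁺]²/(K1K2)) = 1 / (1 + 10^+1.68 + 10^+0.37)
   = 1 / (1 + 47.863 + 2.3442) = 1/51.207 = 0.01953
[CO3²⁻] = α₂ × DIC = 0.01953 × 1.52 = 0.02968 mmol/kg
Ksp = 10^(−6.39) = 4.074×10^-7
Ω = [Ca²⁺][CO3²⁻]/Ksp = (8.00×10^-3)(2.968×10^-5) / 4.074×10^-7 = 0.583

Ω = 0.583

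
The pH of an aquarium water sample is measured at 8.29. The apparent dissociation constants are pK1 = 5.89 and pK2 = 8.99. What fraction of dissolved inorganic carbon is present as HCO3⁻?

α₁ = 0.831

α₁ = 1 / (1 + [H⁺]/K1 + K2/[H⁺]) = 1 / (1 + 10^-2.40 + 10^-0.70)
   = 1 / (1 + 0.0039811 + 0.19953) = 1/1.2035 = 0.8309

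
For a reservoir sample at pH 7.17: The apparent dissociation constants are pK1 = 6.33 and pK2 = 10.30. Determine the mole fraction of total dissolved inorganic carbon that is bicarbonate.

α₁ = 1 / (1 + [H⁺]/K1 + K2/[H⁺]) = 1 / (1 + 10^-0.84 + 10^-3.13)
   = 1 / (1 + 0.14454 + 0.00074131) = 1/1.1453 = 0.8731

α₁ = 0.873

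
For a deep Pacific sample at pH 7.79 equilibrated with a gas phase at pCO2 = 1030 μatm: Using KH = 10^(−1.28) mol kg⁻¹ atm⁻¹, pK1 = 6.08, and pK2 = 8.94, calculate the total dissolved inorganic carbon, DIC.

[CO2*] = KH · pCO2 = 10^(−1.28) × 1030×10^-6 = 5.406×10^-5 mol/kg
α₀ = 1/(1 + K1/[H⁺] + K1K2/[H⁺]²) = 1/(1 + 10^+1.71 + 10^+0.56) = 0.01788
DIC = [CO2*]/α₀ = 5.406×10^-5 / 0.01788 = 3.02 mmol/kg

DIC = 3.02 mmol/kg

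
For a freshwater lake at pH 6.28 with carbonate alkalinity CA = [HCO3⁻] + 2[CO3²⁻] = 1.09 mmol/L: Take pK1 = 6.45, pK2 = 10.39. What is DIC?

CA = [HCO3⁻] + 2[CO3²⁻] = (α₁ + 2α₂)·DIC
At pH 6.28: [H⁺]/K1 = 10^0.17 = 1.4791, K2/[H⁺] = 10^-4.11 = 7.7625×10^-5
α₁ = 1/(1 + 1.4791 + 7.7625×10^-5) = 1/2.4792 = 0.4034; α₂ = α₁·K2/[H⁺] = 3.131×10^-5
α₁ + 2α₂ = 0.4034
DIC = CA / (α₁ + 2α₂) = 1.09 / 0.4034 = 2.70 mmol/L

DIC = 2.70 mmol/L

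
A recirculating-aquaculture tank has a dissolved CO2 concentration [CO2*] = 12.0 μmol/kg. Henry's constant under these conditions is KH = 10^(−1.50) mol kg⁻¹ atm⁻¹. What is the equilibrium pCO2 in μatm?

KH = 10^(−1.50) = 3.162×10^-2 mol kg⁻¹ atm⁻¹
pCO2 = [CO2*]/KH = 12.0×10^-6 / 3.162×10^-2 = 3.79×10^-4 atm = 379 μatm

pCO2 = 379 μatm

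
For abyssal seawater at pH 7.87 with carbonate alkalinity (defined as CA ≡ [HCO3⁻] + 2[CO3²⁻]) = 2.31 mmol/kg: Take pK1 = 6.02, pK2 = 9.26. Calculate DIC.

CA = [HCO3⁻] + 2[CO3²⁻] = (α₁ + 2α₂)·DIC
At pH 7.87: [H⁺]/K1 = 10^-1.85 = 0.014125, K2/[H⁺] = 10^-1.39 = 0.040738
α₁ = 1/(1 + 0.014125 + 0.040738) = 1/1.0549 = 0.9480; α₂ = α₁·K2/[H⁺] = 0.03862
α₁ + 2α₂ = 1.0252
DIC = CA / (α₁ + 2α₂) = 2.31 / 1.0252 = 2.25 mmol/kg

DIC = 2.25 mmol/kg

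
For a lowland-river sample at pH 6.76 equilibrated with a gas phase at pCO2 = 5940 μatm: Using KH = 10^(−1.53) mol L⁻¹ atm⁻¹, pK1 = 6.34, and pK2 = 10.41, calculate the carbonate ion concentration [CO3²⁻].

[CO2*] = KH · pCO2 = 10^(−1.53) × 5940×10^-6 = 1.753×10^-4 mol/L
α₀ = 1/(1 + K1/[H⁺] + K1K2/[H⁺]²) = 1/(1 + 10^+0.42 + 10^-3.23) = 0.2754
DIC = [CO2*]/α₀ = 1.753×10^-4 / 0.2754 = 0.6365 mmol/L
[CO3²⁻] = α₂·DIC; α₂ = 0.0001622, so [CO3²⁻] = 0.0001622 × 0.6365 = 0.000103 mmol/L = 0.103 μmol/L

[CO3²⁻] = 0.103 μmol/L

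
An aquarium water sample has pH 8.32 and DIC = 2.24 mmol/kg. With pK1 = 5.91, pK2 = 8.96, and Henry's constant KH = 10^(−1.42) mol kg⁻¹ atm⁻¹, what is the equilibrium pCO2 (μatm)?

α₀ = 1 / (1 + K1/[H⁺] + K1K2/[H⁺]²) = 1 / (1 + 10^+2.41 + 10^+1.77)
   = 1 / (1 + 257.04 + 58.884) = 1/316.92 = 0.003155
[CO2*] = α₀ × DIC = 0.003155 × 2.24 = 0.007068 mmol/kg = 7.068 μmol/kg
pCO2 = [CO2*]/KH = 7.068×10^-6 / 3.802×10^-2 = 186 μatm

pCO2 = 186 μatm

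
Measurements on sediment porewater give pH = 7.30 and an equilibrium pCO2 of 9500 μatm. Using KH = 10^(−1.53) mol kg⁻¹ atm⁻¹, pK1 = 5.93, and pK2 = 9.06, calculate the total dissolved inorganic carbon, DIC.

[CO2*] = KH · pCO2 = 10^(−1.53) × 9500×10^-6 = 2.804×10^-4 mol/kg
α₀ = 1/(1 + K1/[H⁺] + K1K2/[H⁺]²) = 1/(1 + 10^+1.37 + 10^-0.39) = 0.04024
DIC = [CO2*]/α₀ = 2.804×10^-4 / 0.04024 = 6.97 mmol/kg

DIC = 6.97 mmol/kg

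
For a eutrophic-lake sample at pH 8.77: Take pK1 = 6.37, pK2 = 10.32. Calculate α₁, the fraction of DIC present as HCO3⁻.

α₁ = 0.969

α₁ = 1 / (1 + [H⁺]/K1 + K2/[H⁺]) = 1 / (1 + 10^-2.40 + 10^-1.55)
   = 1 / (1 + 0.0039811 + 0.028184) = 1/1.0322 = 0.9688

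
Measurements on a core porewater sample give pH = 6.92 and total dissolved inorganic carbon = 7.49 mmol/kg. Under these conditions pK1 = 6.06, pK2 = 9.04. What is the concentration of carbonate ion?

α₂ = 1 / (1 + [H⁺]/K2 + [H⁺]²/(K1K2)) = 1 / (1 + 10^+2.12 + 10^+1.26)
   = 1 / (1 + 131.83 + 18.197) = 1/151.02 = 0.006622
[CO3²⁻] = α₂ × DIC = 0.006622 × 7.49 = 0.0496 mmol/kg

[CO3²⁻] = 0.0496 mmol/kg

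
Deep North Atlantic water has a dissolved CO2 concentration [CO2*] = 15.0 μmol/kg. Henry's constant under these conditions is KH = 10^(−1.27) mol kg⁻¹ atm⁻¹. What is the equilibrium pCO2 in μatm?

pCO2 = 279 μatm

KH = 10^(−1.27) = 5.370×10^-2 mol kg⁻¹ atm⁻¹
pCO2 = [CO2*]/KH = 15.0×10^-6 / 5.370×10^-2 = 2.79×10^-4 atm = 279 μatm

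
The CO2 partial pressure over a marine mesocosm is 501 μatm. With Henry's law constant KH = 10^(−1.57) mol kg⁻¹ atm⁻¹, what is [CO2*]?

KH = 10^(−1.57) = 2.692×10^-2 mol kg⁻¹ atm⁻¹
[CO2*] = KH · pCO2 = 2.692×10^-2 × 501×10^-6 atm = 1.35×10^-5 mol/kg

[CO2*] = 13.5 μmol/kg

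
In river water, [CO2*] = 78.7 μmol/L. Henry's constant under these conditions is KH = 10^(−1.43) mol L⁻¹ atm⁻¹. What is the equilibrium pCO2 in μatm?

KH = 10^(−1.43) = 3.715×10^-2 mol L⁻¹ atm⁻¹
pCO2 = [CO2*]/KH = 78.7×10^-6 / 3.715×10^-2 = 2.12×10^-3 atm = 2120 μatm

pCO2 = 2120 μatm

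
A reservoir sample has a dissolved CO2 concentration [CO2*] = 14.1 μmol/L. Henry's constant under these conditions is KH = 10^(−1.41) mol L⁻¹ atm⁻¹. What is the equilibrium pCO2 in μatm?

pCO2 = 362 μatm

KH = 10^(−1.41) = 3.890×10^-2 mol L⁻¹ atm⁻¹
pCO2 = [CO2*]/KH = 14.1×10^-6 / 3.890×10^-2 = 3.62×10^-4 atm = 362 μatm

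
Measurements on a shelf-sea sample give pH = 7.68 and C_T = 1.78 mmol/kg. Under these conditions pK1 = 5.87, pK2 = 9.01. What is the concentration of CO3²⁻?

[CO3²⁻] = 0.0784 mmol/kg

α₂ = 1 / (1 + [H⁺]/K2 + [H⁺]²/(K1K2)) = 1 / (1 + 10^+1.33 + 10^-0.48)
   = 1 / (1 + 21.380 + 0.33113) = 1/22.711 = 0.04403
[CO3²⁻] = α₂ × DIC = 0.04403 × 1.78 = 0.0784 mmol/kg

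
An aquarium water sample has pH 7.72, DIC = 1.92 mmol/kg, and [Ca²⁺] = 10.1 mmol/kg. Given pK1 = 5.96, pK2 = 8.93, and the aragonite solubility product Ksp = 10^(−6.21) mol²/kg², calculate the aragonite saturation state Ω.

α₂ = 1 / (1 + [H⁺]/K2 + [H⁺]²/(K1K2)) = 1 / (1 + 10^+1.21 + 10^-0.55)
   = 1 / (1 + 16.218 + 0.28184) = 1/17.500 = 0.05714
[CO3²⁻] = α₂ × DIC = 0.05714 × 1.92 = 0.1097 mmol/kg
Ksp = 10^(−6.21) = 6.166×10^-7
Ω = [Ca²⁺][CO3²⁻]/Ksp = (10.1×10^-3)(1.097×10^-4) / 6.166×10^-7 = 1.80

Ω = 1.80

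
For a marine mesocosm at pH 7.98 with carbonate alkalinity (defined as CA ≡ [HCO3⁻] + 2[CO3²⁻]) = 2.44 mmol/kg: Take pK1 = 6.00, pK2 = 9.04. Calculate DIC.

CA = [HCO3⁻] + 2[CO3²⁻] = (α₁ + 2α₂)·DIC
At pH 7.98: [H⁺]/K1 = 10^-1.98 = 0.010471, K2/[H⁺] = 10^-1.06 = 0.087096
α₁ = 1/(1 + 0.010471 + 0.087096) = 1/1.0976 = 0.9111; α₂ = α₁·K2/[H⁺] = 0.07935
α₁ + 2α₂ = 1.0698
DIC = CA / (α₁ + 2α₂) = 2.44 / 1.0698 = 2.28 mmol/kg

DIC = 2.28 mmol/kg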